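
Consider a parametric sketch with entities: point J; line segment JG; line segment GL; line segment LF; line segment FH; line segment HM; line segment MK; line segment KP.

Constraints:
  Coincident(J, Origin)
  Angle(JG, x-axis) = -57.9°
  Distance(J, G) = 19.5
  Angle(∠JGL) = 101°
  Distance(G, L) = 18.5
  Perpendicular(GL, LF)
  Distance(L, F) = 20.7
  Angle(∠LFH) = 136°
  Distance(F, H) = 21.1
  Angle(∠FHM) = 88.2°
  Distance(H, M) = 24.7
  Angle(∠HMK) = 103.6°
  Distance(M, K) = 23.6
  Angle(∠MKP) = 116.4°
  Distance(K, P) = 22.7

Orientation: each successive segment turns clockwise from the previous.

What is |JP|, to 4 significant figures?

31.59

J is at the origin; JG runs at -57.9° with length 19.5, so G = (10.36, -16.52). ∠JGL = 101.0° gives GL at -136.9° from the x-axis; with |GL| = 18.5, L = (-3.146, -29.16). The perpendicularity gives LF at right angles to GL, so LF runs at 133.1°; with |LF| = 20.7, F = (-17.29, -14.05). ∠LFH = 136.0° gives FH at 89.10° from the x-axis; with |FH| = 21.1, H = (-16.96, 7.052). ∠FHM = 88.2° gives HM at -2.700° from the x-axis; with |HM| = 24.7, M = (7.715, 5.889). ∠HMK = 103.6° gives MK at -79.10° from the x-axis; with |MK| = 23.6, K = (12.18, -17.29). ∠MKP = 116.4° gives KP at -142.7° from the x-axis; with |KP| = 22.7, P = (-5.880, -31.04). Then |JP| = |P − J| = 31.59.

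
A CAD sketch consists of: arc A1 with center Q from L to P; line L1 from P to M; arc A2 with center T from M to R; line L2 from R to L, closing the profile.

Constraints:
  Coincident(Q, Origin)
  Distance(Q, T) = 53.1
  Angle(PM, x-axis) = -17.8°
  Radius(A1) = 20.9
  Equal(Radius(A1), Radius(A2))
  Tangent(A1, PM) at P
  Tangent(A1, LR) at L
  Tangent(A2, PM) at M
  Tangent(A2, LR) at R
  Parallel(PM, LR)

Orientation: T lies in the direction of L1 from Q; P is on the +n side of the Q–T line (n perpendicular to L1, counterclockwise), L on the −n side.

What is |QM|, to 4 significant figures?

57.07

Tangency of A1 to both parallel lines with radius 20.9 puts P and L at Q ± 20.9·n: P = (6.389, 19.90), L = (-6.389, -19.90). Equal radii place M and R the same way about T: M = T + 20.9·n = (56.95, 3.667), R = T − 20.9·n = (44.17, -36.13). Then |QM| = |M − Q| = 57.07.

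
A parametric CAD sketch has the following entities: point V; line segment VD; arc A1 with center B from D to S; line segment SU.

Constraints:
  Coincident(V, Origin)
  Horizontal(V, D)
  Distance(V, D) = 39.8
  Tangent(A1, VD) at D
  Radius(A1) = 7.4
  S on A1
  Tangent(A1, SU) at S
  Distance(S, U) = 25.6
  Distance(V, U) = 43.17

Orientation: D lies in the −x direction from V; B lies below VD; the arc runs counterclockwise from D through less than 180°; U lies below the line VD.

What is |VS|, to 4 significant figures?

47.08

V is at the origin; V and D share the same y with |VD| = 39.8 and D on the −x side, so D = (-39.80, 0.000). A1 meets VD tangentially, so BD is at right angles to VD, so B = D + (0, -7.4) = (-39.80, -7.400). Since BS ⟂ SU (tangency), |BU| = √(7.4² + 25.6²) = 26.65 regardless of where S sits on A1. So U lies on both circle(V, 43.17) and circle(B, 26.65); the below-VD intersection is U = (-29.16, -31.83). S is the foot of the tangent from U: S = (-45.50, -12.12).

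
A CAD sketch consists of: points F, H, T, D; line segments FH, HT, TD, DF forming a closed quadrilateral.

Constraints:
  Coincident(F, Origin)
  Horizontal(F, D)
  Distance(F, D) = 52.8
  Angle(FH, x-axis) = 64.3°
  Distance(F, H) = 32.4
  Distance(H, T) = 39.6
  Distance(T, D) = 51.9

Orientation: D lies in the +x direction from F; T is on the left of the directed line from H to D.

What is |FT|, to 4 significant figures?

69.58

F is at the origin; FD is horizontal with |FD| = 52.8 and D in +x, so D = (52.8, 0). FH runs at 64.3° with |FH| = 32.4, so H = (14.05, 29.19). T is determined by |HT| = 39.6 and |TD| = 51.9 together: it lies at the intersection of circle(H, 39.6) and circle(D, 51.9). With |HD| = 48.52, the foot of the radical line on HD is 12.66 from H and the perpendicular offset is √(39.6² − 12.66²) = 37.52. Taking the left-of-HD solution: T = (46.74, 51.55).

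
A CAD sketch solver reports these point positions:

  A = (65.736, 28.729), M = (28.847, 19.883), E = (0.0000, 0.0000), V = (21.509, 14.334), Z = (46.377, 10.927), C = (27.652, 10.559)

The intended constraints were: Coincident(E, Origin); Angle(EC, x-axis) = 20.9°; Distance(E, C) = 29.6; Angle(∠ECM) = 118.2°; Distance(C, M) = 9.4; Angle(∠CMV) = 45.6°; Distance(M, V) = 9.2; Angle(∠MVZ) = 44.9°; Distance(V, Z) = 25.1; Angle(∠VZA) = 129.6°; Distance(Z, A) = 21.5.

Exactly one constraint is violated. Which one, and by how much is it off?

Distance(Z, A) = 21.5 — off by 4.80.

E = (0.00, 0.00) ✓; EC at 20.90° ✓; |EC| = 29.60 ✓; ∠ECM = 118.2° ✓; |CM| = 9.400 ✓; ∠CMV = 45.60° ✓; |MV| = 9.200 ✓; ∠MVZ = 44.90° ✓; |VZ| = 25.10 ✓; ∠VZA = 129.6° ✓; |ZA| = 26.30 ✗.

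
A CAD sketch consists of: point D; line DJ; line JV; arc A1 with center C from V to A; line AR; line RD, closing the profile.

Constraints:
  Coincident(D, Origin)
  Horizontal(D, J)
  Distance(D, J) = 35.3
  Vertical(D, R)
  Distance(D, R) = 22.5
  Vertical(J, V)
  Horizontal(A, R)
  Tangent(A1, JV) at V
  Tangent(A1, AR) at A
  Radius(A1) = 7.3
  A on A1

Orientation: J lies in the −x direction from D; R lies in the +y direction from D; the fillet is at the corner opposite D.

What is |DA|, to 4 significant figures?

35.92

The virtual corner opposite D is at (-35.30, 22.50). Since A1 is tangent to JV there, CV ⟂ JV and since A1 is tangent to AR there, CA ⟂ AR, with radius 7.3, so the center C sits 7.3 in from both sides at C = (-28.00, 15.20). That places the tangent points at V = (-35.30, 15.20) on JV and A = (-28.00, 22.50) on AR. Then |DA| = |A − D| = 35.92.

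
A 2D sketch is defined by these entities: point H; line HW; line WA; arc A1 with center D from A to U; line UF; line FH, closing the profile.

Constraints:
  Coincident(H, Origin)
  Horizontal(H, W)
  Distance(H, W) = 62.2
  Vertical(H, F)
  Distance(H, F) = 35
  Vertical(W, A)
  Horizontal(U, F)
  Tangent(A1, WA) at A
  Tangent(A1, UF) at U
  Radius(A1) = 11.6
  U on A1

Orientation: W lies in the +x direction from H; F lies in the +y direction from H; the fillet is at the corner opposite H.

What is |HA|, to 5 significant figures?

66.456

H is at the origin; HW is horizontal with |HW| = 62.2 and W on the +x side, so W = (62.200, 0.0000). HF is vertical with |HF| = 35.0 and F on the +y side, so F = (0.0000, 35.000). The virtual corner opposite H is at (62.200, 35.000). Since A1 is tangent to WA there, DA ⟂ WA and tangency of A1 to UF means the radius DU is perpendicular to UF, with radius 11.6, so the center D sits 11.6 in from both sides at D = (50.600, 23.400). That places the tangent points at A = (62.200, 23.400) on WA and U = (50.600, 35.000) on UF. Then |HA| = |A − H| = 66.456.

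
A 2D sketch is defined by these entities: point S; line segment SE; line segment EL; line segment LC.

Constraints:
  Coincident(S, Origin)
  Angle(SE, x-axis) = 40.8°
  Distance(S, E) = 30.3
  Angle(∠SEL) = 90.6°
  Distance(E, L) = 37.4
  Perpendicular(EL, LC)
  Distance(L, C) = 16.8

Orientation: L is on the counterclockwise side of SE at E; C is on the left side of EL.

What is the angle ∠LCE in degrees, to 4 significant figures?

65.81°

∠SEL = 90.6°, so EL runs at 40.8° + (180° − 90.6°) = 130.2° from the x-axis; with |EL| = 37.4, L = E + 37.4·(cos 130.2°, sin 130.2°) = (-1.203, 48.36). EL is perpendicular to LC; with |LC| = 16.8 on the left of EL, C = L + 16.8·(-0.7638, -0.6455) = (-14.03, 37.52). Then cos ∠LCE = CL·CE / (|CL||CE|), giving 65.81°.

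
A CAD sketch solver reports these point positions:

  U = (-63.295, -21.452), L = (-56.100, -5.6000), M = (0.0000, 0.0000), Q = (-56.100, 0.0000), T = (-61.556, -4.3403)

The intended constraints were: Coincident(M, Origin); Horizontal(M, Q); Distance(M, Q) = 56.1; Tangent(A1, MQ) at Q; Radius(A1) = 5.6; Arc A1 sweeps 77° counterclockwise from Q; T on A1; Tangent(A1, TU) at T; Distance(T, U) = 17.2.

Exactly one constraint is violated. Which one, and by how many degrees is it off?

Tangent(A1, TU) at T — off by 7.20°.

M = (0.00, 0.00) ✓; M.y = 0.00, Q.y = 0.00 ✓; |MQ| = 56.10 ✓; ∠(LQ, QM) = 90.00° ✓; |LQ| = 5.600 ✓; bearing(L→T) − bearing(L→Q) = 77.00° ✓; |LT| = 5.600 ✓; ∠(LT, TU) = 82.80° ✗; |TU| = 17.20 ✓.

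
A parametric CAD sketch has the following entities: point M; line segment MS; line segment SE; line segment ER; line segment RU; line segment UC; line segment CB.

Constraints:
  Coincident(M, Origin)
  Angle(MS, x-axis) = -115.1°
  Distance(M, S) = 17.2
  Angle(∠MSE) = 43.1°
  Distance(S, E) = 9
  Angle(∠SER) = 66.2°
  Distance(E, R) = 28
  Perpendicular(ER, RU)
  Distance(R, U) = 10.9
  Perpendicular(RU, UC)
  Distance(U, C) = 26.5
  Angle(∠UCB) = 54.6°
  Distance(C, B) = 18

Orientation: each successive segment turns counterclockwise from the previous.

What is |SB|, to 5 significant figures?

14.594

M is at the origin; MS runs at -115.1° with length 17.2, so S = (-7.2962, -15.576). ∠MSE = 43.1° gives SE at 21.800° from the x-axis; with |SE| = 9.0, E = (1.0601, -12.233). ∠SER = 66.2° gives ER at 135.60° from the x-axis; with |ER| = 28.0, R = (-18.945, 7.3571). ER is perpendicular to RU, so RU runs at -134.40°; with |RU| = 10.9, U = (-26.571, -0.43065). RU ⟂ UC, so UC runs at -44.400°; with |UC| = 26.5, C = (-7.6379, -18.972). ∠UCB = 54.6° gives CB at 81.000° from the x-axis; with |CB| = 18.0, B = (-4.8221, -1.1933). Then |SB| = |B − S| = 14.594.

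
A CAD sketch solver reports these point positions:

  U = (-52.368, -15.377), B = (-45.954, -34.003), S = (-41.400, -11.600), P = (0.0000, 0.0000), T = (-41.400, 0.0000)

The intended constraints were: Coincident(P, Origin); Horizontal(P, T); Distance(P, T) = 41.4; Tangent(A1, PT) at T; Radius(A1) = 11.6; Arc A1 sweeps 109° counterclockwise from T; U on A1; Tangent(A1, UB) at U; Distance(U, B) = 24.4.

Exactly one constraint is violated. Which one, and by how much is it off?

Distance(U, B) = 24.4 — off by 4.70.

P = (0.00, 0.00) ✓; P.y = 0.00, T.y = 0.00 ✓; |PT| = 41.40 ✓; ∠(ST, TP) = 90.00° ✓; |ST| = 11.60 ✓; bearing(S→U) − bearing(S→T) = 109.0° ✓; |SU| = 11.60 ✓; ∠(SU, UB) = 90.00° ✓; |UB| = 19.70 ✗.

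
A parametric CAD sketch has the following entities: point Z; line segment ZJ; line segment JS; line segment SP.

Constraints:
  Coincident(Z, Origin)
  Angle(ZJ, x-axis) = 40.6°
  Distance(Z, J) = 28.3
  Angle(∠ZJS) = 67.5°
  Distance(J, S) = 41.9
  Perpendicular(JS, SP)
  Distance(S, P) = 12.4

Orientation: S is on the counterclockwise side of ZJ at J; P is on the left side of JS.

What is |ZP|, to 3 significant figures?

34.0

Z is at the origin; ZJ runs at 40.6° with length 28.3, so J = 28.3·(cos 40.6°, sin 40.6°) = (21.5, 18.4). ∠ZJS = 67.5°, so JS runs at 40.6° + (180° − 67.5°) = 153° from the x-axis; with |JS| = 41.9, S = J + 41.9·(cos 153°, sin 153°) = (-15.9, 37.4). JS ⟂ SP; with |SP| = 12.4 on the left of JS, P = S + 12.4·(-0.452, -0.892) = (-21.5, 26.3). Then |ZP| = |P − Z| = 34.0.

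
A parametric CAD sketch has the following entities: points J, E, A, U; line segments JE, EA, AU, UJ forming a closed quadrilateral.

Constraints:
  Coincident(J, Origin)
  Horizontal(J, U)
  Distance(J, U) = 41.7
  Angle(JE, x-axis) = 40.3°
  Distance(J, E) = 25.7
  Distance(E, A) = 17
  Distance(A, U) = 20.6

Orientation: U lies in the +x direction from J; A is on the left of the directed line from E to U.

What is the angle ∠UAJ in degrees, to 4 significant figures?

76.52°

Checks: JE at 40.30° ✓; |EA| = 17.00 ✓; |AU| = 20.60 ✓.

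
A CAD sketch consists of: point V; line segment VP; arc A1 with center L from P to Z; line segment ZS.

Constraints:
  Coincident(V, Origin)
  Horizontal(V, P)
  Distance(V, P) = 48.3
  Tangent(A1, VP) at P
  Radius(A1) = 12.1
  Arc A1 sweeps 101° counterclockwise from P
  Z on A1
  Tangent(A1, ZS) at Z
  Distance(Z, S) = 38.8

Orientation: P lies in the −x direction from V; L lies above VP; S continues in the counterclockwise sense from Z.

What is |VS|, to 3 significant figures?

68.4

V is at the origin; VP is horizontal with |VP| = 48.3 and P on the −x side, so P = (-48.3, 0.00). A1 meets VP tangentially, so LP is at right angles to VP, so L = P + (0, 12.1) = (-48.3, 12.1). On A1, P sits at bearing -90° from L; a 101° counterclockwise sweep puts Z at bearing 11°, so Z = L + 12.1·(cos 11°, sin 11°) = (-36.4, 14.4). Tangency of A1 to ZS means the radius LZ is perpendicular to ZS, so ZS runs along (−sin 11°, cos 11°); with |ZS| = 38.8, S = (-43.8, 52.5). Then |VS| = |S − V| = 68.4.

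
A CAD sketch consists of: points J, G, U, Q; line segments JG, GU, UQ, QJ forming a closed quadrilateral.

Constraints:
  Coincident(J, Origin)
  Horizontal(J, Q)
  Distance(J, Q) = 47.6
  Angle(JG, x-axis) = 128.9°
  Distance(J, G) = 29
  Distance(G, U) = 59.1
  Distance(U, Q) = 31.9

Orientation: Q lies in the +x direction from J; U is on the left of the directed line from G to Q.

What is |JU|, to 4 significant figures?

50.86

Checks: |GU| = 59.10 ✓; |UQ| = 31.90 ✓.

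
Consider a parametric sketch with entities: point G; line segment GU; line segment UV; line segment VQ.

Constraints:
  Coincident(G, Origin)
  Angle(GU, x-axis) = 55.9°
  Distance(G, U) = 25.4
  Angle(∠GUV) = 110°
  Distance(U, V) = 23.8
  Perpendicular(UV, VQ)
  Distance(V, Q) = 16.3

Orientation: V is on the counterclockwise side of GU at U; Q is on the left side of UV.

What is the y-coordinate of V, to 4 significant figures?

40.31

G is at the origin; GU runs at 55.9° with length 25.4, so U = 25.4·(cos 55.9°, sin 55.9°) = (14.24, 21.03). ∠GUV = 110.0°, so UV runs at 55.9° + (180° − 110.0°) = 125.9° from the x-axis; with |UV| = 23.8, V = U + 23.8·(cos 125.9°, sin 125.9°) = (0.2846, 40.31). So V.y = 40.31.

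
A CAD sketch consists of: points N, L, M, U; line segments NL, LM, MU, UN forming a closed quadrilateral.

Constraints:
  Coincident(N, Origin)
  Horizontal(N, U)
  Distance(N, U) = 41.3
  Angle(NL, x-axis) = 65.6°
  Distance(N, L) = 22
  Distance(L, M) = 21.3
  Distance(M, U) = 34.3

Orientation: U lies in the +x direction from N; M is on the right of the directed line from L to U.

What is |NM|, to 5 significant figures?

7.1157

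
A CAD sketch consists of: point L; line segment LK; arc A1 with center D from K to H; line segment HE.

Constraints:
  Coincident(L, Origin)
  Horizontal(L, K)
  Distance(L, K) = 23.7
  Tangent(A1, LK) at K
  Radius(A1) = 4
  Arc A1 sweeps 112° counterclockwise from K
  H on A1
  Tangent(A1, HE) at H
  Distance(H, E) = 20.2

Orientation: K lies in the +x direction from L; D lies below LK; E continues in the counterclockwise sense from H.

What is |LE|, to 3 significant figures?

36.7

L is at the origin; LK is horizontal with |LK| = 23.7 and K on the +x side, so K = (23.7, 0.00). The tangent condition forces DK to be normal to LK, so D = K + (0, -4) = (23.7, -4.00). On A1, K sits at bearing 90° from D; a 112° counterclockwise sweep puts H at bearing 202°, so H = D + 4.0·(cos 202°, sin 202°) = (20.0, -5.50). Tangency of A1 to HE means the radius DH is perpendicular to HE, so HE runs along (−sin 202°, cos 202°); with |HE| = 20.2, E = (27.6, -24.2). Then |LE| = |E − L| = 36.7.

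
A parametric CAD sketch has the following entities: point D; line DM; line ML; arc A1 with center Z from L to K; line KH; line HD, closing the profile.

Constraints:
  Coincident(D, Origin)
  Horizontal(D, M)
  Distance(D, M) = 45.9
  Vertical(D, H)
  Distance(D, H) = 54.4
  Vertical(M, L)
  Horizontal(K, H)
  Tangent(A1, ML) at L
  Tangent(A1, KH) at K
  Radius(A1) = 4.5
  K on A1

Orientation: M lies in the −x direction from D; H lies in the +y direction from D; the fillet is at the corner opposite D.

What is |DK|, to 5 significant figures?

68.362

D is at the origin; DM is horizontal with |DM| = 45.9 and M on the −x side, so M = (-45.900, 0.0000). D and H share the same x with |DH| = 54.4 and H on the +y side, so H = (0.0000, 54.400). The virtual corner opposite D is at (-45.900, 54.400). A1 meets ML tangentially, so ZL is at right angles to ML and A1 meets KH tangentially, so ZK is at right angles to KH, with radius 4.5, so the center Z sits 4.5 in from both sides at Z = (-41.400, 49.900). That places the tangent points at L = (-45.900, 49.900) on ML and K = (-41.400, 54.400) on KH. Then |DK| = |K − D| = 68.362.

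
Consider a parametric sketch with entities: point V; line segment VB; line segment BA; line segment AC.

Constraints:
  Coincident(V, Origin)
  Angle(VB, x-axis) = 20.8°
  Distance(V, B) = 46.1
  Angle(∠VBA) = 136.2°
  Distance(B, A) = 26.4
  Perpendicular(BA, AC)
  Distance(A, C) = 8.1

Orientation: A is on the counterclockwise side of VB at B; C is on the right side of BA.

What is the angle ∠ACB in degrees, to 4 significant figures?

72.94°

V is at the origin; VB runs at 20.8° with length 46.1, so B = 46.1·(cos 20.8°, sin 20.8°) = (43.10, 16.37). ∠VBA = 136.2°, so BA runs at 20.8° + (180° − 136.2°) = 64.60° from the x-axis; with |BA| = 26.4, A = B + 26.4·(cos 64.60°, sin 64.60°) = (54.42, 40.22). BA ⟂ AC; with |AC| = 8.1 on the right of BA, C = A + 8.1·(0.9033, -0.4289) = (61.74, 36.74). Then cos ∠ACB = CA·CB / (|CA||CB|), giving 72.94°.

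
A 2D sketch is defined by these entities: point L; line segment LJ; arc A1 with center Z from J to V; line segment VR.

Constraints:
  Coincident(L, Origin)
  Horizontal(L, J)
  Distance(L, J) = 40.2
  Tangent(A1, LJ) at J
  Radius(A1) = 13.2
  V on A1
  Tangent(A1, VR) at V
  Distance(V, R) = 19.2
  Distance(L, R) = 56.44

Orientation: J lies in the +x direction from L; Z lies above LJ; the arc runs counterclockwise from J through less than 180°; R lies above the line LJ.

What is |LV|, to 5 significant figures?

55.391

Checks: |ZJ| = 13.20 ✓; |ZV| = 13.20 ✓; ∠(ZV, VR) = 90.00° ✓; |VR| = 19.20 ✓; |LR| = 56.44 ✓.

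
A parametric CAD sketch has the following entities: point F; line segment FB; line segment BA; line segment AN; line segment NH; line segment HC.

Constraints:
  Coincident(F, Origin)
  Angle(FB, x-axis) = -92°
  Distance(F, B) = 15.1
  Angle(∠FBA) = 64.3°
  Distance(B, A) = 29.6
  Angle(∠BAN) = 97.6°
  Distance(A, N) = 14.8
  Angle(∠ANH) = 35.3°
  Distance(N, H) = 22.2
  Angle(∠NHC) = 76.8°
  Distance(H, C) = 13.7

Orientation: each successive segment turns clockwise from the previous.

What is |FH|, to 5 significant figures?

18.137

∠BAN = 97.6° gives AN at 69.900° from the x-axis; with |AN| = 14.8, N = (-21.648, 12.567). ∠ANH = 35.3° gives NH at -74.800° from the x-axis; with |NH| = 22.2, H = (-15.828, -8.8562). Then |FH| = |H − F| = 18.137.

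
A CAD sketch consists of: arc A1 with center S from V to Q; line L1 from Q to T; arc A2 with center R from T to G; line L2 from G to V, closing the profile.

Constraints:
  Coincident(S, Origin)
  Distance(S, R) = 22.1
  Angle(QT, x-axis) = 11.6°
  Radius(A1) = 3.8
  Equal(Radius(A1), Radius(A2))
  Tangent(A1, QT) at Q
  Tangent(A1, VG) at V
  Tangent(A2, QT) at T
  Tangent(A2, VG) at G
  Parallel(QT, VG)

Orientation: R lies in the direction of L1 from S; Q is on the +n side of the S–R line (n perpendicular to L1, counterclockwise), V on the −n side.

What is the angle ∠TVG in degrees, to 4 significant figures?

18.98°

The slot axis is L1's direction at 11.6°, so u = (cos 11.6°, sin 11.6°) = (0.9796, 0.2011) and n = (−sin 11.6°, cos 11.6°) = (-0.2011, 0.9796). S is at the origin and R lies 22.1 along u from S, so R = 22.1·u = (21.65, 4.444). Tangency of A1 to both parallel lines with radius 3.8 puts Q and V at S ± 3.8·n: Q = (-0.7641, 3.722), V = (0.7641, -3.722). Equal radii place T and G the same way about R: T = R + 3.8·n = (20.88, 8.166), G = R − 3.8·n = (22.41, 0.7214). Then cos ∠TVG = VT·VG / (|VT||VG|), giving 18.98°.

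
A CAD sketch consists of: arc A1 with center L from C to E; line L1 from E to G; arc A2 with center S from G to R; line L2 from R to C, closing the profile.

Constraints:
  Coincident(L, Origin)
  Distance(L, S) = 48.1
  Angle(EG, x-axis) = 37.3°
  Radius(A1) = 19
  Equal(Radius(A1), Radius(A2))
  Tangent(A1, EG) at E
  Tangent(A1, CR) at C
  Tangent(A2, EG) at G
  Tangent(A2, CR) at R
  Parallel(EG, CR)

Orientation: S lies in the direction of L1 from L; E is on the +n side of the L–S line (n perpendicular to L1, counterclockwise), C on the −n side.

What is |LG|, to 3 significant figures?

51.7

Tangency of A1 to both parallel lines with radius 19.0 puts E and C at L ± 19.0·n: E = (-11.5, 15.1), C = (11.5, -15.1). Equal radii place G and R the same way about S: G = S + 19.0·n = (26.7, 44.3), R = S − 19.0·n = (49.8, 14.0). Then |LG| = |G − L| = 51.7.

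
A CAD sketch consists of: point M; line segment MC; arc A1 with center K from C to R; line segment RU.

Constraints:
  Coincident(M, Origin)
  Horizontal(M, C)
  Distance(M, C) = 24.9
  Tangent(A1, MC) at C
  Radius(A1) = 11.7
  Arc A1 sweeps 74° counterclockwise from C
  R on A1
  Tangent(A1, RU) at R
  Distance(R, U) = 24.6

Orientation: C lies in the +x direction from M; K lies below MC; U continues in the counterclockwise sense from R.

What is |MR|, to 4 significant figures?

16.07

Since A1 is tangent to MC there, KC ⟂ MC, so K = C + (0, -11.7) = (24.90, -11.70). On A1, C sits at bearing 90° from K; a 74° counterclockwise sweep puts R at bearing 164°, so R = K + 11.7·(cos 164°, sin 164°) = (13.65, -8.475). Then |MR| = |R − M| = 16.07.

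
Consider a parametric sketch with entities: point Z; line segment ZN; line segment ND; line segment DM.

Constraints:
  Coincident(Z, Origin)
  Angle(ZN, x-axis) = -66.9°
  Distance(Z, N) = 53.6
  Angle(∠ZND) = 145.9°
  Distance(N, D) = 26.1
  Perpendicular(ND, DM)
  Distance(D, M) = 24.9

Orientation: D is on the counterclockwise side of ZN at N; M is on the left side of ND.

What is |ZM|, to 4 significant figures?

70.67

Z is at the origin; ZN runs at -66.9° with length 53.6, so N = 53.6·(cos -66.9°, sin -66.9°) = (21.03, -49.30). ∠ZND = 145.9°, so ND runs at -66.9° + (180° − 145.9°) = -32.80° from the x-axis; with |ND| = 26.1, D = N + 26.1·(cos -32.80°, sin -32.80°) = (42.97, -63.44). ND ⟂ DM; with |DM| = 24.9 on the left of ND, M = D + 24.9·(0.5417, 0.8406) = (56.46, -42.51). Then |ZM| = |M − Z| = 70.67.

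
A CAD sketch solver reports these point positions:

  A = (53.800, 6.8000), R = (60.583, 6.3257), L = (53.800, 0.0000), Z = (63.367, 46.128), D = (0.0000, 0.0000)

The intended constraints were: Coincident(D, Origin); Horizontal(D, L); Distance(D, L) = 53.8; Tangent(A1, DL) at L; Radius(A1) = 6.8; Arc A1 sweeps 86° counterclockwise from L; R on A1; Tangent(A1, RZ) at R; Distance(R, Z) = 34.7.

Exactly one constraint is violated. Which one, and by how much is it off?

Distance(R, Z) = 34.7 — off by 5.20.

D = (0.00, 0.00) ✓; D.y = 0.00, L.y = 0.00 ✓; |DL| = 53.80 ✓; ∠(AL, LD) = 90.00° ✓; |AL| = 6.800 ✓; bearing(A→R) − bearing(A→L) = 86.00° ✓; |AR| = 6.800 ✓; ∠(AR, RZ) = 90.00° ✓; |RZ| = 39.90 ✗.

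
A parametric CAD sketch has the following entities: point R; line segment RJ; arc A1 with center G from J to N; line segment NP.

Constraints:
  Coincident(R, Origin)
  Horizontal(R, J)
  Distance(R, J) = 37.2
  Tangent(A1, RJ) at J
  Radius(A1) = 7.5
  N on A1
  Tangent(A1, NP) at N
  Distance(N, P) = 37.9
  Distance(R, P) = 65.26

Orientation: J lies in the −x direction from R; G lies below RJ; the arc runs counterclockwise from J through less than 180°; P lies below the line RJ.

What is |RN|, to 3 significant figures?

45.2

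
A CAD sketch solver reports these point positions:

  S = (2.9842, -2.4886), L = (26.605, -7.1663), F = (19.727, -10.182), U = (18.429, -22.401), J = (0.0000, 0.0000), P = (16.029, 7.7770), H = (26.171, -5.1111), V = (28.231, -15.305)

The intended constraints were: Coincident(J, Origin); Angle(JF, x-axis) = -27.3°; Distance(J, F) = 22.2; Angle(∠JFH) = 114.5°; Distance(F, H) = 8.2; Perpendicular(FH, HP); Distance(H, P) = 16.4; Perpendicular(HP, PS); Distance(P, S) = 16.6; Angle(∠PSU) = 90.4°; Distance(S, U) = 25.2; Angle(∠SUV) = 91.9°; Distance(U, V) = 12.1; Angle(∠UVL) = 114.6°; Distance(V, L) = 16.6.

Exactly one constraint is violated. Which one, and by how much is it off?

Distance(V, L) = 16.6 — off by 8.30.

J = (0.00, 0.00) ✓; JF at -27.30° ✓; |JF| = 22.20 ✓; ∠JFH = 114.5° ✓; |FH| = 8.200 ✓; ∠(FH, HP) = 90.00° ✓; |HP| = 16.40 ✓; ∠(HP, PS) = 90.00° ✓; |PS| = 16.60 ✓; ∠PSU = 90.40° ✓; |SU| = 25.20 ✓; ∠SUV = 91.90° ✓; |UV| = 12.10 ✓; ∠UVL = 114.6° ✓; |VL| = 8.300 ✗.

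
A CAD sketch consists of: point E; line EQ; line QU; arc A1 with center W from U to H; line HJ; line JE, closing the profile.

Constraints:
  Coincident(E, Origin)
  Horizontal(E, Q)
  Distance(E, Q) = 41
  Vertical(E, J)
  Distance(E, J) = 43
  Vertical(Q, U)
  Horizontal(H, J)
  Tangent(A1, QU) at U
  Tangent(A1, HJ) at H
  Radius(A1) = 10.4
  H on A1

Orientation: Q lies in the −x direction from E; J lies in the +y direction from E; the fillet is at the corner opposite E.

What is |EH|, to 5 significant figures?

52.777

E is at the origin; E and Q share the same y with |EQ| = 41.0 and Q on the −x side, so Q = (-41.000, 0.0000). EJ is vertical with |EJ| = 43.0 and J on the +y side, so J = (0.0000, 43.000). The virtual corner opposite E is at (-41.000, 43.000). Since A1 is tangent to QU there, WU ⟂ QU and the tangent condition forces WH to be normal to HJ, with radius 10.4, so the center W sits 10.4 in from both sides at W = (-30.600, 32.600). That places the tangent points at U = (-41.000, 32.600) on QU and H = (-30.600, 43.000) on HJ. Then |EH| = |H − E| = 52.777.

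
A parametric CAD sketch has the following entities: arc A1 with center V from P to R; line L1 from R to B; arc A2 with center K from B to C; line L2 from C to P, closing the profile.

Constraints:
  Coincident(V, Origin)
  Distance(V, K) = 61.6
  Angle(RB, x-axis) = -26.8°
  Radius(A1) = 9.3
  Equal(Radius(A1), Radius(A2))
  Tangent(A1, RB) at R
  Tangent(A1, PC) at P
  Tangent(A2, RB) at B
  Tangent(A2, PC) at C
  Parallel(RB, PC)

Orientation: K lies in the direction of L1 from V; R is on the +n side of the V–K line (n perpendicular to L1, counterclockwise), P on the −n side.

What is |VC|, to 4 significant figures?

62.30

Tangency of A1 to both parallel lines with radius 9.3 puts R and P at V ± 9.3·n: R = (4.193, 8.301), P = (-4.193, -8.301). Equal radii place B and C the same way about K: B = K + 9.3·n = (59.18, -19.47), C = K − 9.3·n = (50.79, -36.08). Then |VC| = |C − V| = 62.30.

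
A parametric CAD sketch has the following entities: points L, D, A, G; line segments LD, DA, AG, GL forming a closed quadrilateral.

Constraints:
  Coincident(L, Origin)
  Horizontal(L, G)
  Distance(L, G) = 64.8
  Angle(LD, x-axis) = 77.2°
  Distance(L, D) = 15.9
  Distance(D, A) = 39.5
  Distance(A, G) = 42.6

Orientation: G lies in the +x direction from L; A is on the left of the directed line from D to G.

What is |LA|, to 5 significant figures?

51.204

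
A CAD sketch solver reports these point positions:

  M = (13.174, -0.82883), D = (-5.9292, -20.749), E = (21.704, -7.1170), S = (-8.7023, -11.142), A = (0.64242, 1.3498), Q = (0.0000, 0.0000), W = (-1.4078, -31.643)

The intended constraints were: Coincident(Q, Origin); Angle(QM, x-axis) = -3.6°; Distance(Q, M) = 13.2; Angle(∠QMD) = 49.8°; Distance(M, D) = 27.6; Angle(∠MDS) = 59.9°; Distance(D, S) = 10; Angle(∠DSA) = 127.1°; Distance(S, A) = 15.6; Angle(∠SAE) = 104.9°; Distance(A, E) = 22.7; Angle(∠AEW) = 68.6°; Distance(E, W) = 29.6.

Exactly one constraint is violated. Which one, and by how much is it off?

Distance(E, W) = 29.6 — off by 4.10.

Q = (0.00, 0.00) ✓; QM at -3.600° ✓; |QM| = 13.20 ✓; ∠QMD = 49.80° ✓; |MD| = 27.60 ✓; ∠MDS = 59.90° ✓; |DS| = 9.999 ✓; ∠DSA = 127.1° ✓; |SA| = 15.60 ✓; ∠SAE = 104.9° ✓; |AE| = 22.70 ✓; ∠AEW = 68.60° ✓; |EW| = 33.70 ✗.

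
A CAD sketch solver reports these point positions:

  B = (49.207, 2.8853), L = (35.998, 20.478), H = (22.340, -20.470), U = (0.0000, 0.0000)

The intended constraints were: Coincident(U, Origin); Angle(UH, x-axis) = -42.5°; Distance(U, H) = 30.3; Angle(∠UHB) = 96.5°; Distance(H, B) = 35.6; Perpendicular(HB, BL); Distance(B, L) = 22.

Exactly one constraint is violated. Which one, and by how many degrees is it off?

Perpendicular(HB, BL) — off by 4.10°.

U = (0.00, 0.00) ✓; UH at -42.50° ✓; |UH| = 30.30 ✓; ∠UHB = 96.50° ✓; |HB| = 35.60 ✓; ∠(HB, BL) = 85.90° ✗; |BL| = 22.00 ✓.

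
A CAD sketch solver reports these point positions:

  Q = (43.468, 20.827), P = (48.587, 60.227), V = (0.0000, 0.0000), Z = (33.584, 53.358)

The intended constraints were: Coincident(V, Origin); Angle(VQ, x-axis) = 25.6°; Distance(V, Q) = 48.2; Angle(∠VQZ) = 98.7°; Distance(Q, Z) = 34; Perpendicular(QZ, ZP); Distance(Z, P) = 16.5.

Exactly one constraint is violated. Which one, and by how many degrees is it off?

Perpendicular(QZ, ZP) — off by 7.70°.

V = (0.00, 0.00) ✓; VQ at 25.60° ✓; |VQ| = 48.20 ✓; ∠VQZ = 98.70° ✓; |QZ| = 34.00 ✓; ∠(QZ, ZP) = 82.30° ✗; |ZP| = 16.50 ✓.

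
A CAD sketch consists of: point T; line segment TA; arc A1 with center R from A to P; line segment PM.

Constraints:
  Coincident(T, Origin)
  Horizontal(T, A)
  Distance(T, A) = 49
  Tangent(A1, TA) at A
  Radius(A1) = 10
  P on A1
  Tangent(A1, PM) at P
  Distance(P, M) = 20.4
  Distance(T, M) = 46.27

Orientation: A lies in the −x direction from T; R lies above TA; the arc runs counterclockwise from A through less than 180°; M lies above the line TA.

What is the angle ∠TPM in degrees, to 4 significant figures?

94.29°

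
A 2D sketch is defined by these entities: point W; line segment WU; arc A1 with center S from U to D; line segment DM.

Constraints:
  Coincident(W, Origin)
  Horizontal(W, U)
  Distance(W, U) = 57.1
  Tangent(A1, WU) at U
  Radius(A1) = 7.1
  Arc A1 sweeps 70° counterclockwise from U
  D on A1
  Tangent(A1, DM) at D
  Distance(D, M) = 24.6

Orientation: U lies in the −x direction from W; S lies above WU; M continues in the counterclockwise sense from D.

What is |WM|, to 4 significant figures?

50.37

On A1, U sits at bearing -90° from S; a 70° counterclockwise sweep puts D at bearing -20°, so D = S + 7.1·(cos -20°, sin -20°) = (-50.43, 4.672). Since A1 is tangent to DM there, SD ⟂ DM, so DM runs along (−sin -20°, cos -20°); with |DM| = 24.6, M = (-42.01, 27.79). Then |WM| = |M − W| = 50.37.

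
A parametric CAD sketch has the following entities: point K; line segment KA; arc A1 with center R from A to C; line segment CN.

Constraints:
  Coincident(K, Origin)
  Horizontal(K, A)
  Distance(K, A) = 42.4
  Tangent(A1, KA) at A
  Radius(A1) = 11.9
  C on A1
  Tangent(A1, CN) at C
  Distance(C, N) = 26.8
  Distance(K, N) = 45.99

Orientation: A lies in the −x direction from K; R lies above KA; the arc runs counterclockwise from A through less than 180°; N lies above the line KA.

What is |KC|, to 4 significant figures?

32.32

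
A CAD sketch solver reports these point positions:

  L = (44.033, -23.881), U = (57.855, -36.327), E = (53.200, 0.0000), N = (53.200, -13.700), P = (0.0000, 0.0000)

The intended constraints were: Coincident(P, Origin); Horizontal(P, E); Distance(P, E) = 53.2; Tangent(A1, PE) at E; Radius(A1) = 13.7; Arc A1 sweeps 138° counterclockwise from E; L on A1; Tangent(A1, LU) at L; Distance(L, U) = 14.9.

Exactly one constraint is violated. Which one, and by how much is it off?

Distance(L, U) = 14.9 — off by 3.70.

P = (0.00, 0.00) ✓; P.y = 0.00, E.y = 0.00 ✓; |PE| = 53.20 ✓; ∠(NE, EP) = 90.00° ✓; |NE| = 13.70 ✓; bearing(N→L) − bearing(N→E) = 138.0° ✓; |NL| = 13.70 ✓; ∠(NL, LU) = 90.00° ✓; |LU| = 18.60 ✗.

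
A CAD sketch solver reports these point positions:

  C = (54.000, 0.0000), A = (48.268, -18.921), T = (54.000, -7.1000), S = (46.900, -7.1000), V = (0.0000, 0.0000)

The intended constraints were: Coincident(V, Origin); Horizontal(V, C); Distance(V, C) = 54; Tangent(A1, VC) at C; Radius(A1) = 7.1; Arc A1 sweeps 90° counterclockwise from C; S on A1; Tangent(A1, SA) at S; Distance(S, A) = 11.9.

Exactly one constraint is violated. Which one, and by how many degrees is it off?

Tangent(A1, SA) at S — off by 6.60°.

V = (0.00, 0.00) ✓; V.y = 0.00, C.y = 0.00 ✓; |VC| = 54.00 ✓; ∠(TC, CV) = 90.00° ✓; |TC| = 7.100 ✓; bearing(T→S) − bearing(T→C) = 90.00° ✓; |TS| = 7.100 ✓; ∠(TS, SA) = 83.40° ✗; |SA| = 11.90 ✓.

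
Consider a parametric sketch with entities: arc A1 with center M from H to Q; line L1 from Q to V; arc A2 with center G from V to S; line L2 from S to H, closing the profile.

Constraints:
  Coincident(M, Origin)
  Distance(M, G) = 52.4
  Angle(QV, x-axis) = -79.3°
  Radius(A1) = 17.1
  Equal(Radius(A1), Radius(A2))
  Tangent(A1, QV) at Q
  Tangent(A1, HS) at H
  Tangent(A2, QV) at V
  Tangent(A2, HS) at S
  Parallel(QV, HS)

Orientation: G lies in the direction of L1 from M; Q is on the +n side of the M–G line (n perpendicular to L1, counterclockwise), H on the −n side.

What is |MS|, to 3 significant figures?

55.1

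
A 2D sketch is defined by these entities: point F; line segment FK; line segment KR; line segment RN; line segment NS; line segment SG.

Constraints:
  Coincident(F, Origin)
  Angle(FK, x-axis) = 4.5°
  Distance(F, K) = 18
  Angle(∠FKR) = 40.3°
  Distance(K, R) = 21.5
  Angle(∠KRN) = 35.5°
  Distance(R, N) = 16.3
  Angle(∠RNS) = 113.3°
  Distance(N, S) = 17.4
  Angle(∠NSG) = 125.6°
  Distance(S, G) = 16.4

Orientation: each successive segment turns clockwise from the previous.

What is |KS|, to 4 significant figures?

6.669

F is at the origin; FK runs at 4.5° with length 18.0, so K = (17.94, 1.412). ∠FKR = 40.3° gives KR at -135.2° from the x-axis; with |KR| = 21.5, R = (2.689, -13.74). ∠KRN = 35.5° gives RN at 80.30° from the x-axis; with |RN| = 16.3, N = (5.435, 2.330). ∠RNS = 113.3° gives NS at 13.60° from the x-axis; with |NS| = 17.4, S = (22.35, 6.421). Then |KS| = |S − K| = 6.669.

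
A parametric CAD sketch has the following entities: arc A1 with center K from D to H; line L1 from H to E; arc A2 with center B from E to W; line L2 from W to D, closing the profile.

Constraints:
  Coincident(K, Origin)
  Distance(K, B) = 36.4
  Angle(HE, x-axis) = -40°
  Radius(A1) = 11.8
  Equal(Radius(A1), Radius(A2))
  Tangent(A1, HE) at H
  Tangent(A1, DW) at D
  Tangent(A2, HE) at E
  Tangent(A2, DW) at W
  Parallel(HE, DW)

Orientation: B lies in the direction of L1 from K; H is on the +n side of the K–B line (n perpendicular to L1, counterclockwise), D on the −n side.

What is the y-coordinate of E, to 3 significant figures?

-14.4

The slot axis is L1's direction at -40.0°, so u = (cos -40.0°, sin -40.0°) = (0.766, -0.643) and n = (−sin -40.0°, cos -40.0°) = (0.643, 0.766). K is at the origin and B lies 36.4 along u from K, so B = 36.4·u = (27.9, -23.4). Tangency of A1 to both parallel lines with radius 11.8 puts H and D at K ± 11.8·n: H = (7.58, 9.04), D = (-7.58, -9.04). Equal radii place E and W the same way about B: E = B + 11.8·n = (35.5, -14.4), W = B − 11.8·n = (20.3, -32.4). So E.y = -14.4.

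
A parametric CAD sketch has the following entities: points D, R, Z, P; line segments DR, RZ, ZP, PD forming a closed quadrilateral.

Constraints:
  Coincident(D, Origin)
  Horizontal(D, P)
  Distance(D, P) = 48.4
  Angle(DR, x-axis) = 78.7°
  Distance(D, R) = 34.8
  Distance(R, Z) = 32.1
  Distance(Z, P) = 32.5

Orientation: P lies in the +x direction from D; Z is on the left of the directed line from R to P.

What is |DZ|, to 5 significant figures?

49.665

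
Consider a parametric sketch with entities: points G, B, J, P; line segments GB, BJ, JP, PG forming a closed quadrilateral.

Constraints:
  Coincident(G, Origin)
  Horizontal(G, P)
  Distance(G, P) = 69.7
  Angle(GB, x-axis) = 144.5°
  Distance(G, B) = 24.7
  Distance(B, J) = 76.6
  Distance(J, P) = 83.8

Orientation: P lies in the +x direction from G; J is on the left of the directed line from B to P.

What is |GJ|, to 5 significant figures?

78.706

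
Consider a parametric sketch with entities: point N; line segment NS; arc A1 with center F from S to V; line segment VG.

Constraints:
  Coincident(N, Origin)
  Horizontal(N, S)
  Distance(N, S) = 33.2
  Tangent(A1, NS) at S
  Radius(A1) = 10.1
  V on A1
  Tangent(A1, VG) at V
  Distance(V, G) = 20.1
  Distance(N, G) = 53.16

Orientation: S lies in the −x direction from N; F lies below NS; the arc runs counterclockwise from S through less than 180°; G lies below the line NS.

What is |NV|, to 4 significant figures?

44.38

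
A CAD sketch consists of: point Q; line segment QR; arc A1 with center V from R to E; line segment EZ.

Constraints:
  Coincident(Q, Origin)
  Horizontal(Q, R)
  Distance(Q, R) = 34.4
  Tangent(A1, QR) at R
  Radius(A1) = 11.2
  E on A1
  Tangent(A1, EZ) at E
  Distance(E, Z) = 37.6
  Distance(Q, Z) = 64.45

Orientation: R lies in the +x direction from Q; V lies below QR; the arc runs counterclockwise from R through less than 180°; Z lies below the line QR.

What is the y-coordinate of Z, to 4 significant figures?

-49.91

Checks: |VE| = 11.20 ✓; ∠(VE, EZ) = 90.00° ✓; |EZ| = 37.60 ✓; |QZ| = 64.45 ✓.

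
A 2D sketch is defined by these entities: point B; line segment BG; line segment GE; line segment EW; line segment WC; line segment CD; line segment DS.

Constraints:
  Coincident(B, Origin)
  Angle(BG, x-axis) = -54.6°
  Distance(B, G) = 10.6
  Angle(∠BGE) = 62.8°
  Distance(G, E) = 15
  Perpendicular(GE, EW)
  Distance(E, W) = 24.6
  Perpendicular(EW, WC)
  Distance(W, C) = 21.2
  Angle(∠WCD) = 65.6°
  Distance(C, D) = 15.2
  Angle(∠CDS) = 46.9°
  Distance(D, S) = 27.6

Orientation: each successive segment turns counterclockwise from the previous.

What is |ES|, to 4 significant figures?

36.52

B is at the origin; BG runs at -54.6° with length 10.6, so G = (6.140, -8.640). ∠BGE = 62.8° gives GE at 62.60° from the x-axis; with |GE| = 15.0, E = (13.04, 4.677). The perpendicularity gives EW at right angles to GE, so EW runs at 152.6°; with |EW| = 24.6, W = (-8.797, 16.00). EW ⟂ WC, so WC runs at -117.4°; with |WC| = 21.2, C = (-18.55, -2.824). ∠WCD = 65.6° gives CD at -3.000° from the x-axis; with |CD| = 15.2, D = (-3.374, -3.619). ∠CDS = 46.9° gives DS at 130.1° from the x-axis; with |DS| = 27.6, S = (-21.15, 17.49). Then |ES| = |S − E| = 36.52.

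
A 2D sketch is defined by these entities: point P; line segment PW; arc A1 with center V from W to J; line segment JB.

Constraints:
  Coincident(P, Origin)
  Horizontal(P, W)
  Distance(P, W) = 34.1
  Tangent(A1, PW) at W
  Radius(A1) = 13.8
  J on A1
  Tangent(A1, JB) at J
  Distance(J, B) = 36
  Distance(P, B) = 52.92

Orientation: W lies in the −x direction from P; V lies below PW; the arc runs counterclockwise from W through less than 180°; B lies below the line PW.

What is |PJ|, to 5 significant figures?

49.866

P is at the origin; P and W share the same y with |PW| = 34.1 and W on the −x side, so W = (-34.100, 0.0000). Tangency of A1 to PW means the radius VW is perpendicular to PW, so V = W + (0, -13.8) = (-34.100, -13.800). Since VJ ⟂ JB (tangency), |VB| = √(13.8² + 36.0²) = 38.554 regardless of where J sits on A1. So B lies on both circle(P, 52.92) and circle(V, 38.554); the below-PW intersection is B = (-19.145, -49.336). J is the foot of the tangent from B: J = (-44.061, -23.351).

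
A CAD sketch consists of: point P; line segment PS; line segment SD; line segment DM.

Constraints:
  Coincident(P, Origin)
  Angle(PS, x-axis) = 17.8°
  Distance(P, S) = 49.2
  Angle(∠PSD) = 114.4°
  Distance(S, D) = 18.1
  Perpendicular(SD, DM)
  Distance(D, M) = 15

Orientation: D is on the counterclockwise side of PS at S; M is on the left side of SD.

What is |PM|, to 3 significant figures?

48.6

P is at the origin; PS runs at 17.8° with length 49.2, so S = 49.2·(cos 17.8°, sin 17.8°) = (46.8, 15.0). ∠PSD = 114.4°, so SD runs at 17.8° + (180° − 114.4°) = 83.4° from the x-axis; with |SD| = 18.1, D = S + 18.1·(cos 83.4°, sin 83.4°) = (48.9, 33.0). The perpendicularity gives DM at right angles to SD; with |DM| = 15.0 on the left of SD, M = D + 15.0·(-0.993, 0.115) = (34.0, 34.7). Then |PM| = |M − P| = 48.6.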